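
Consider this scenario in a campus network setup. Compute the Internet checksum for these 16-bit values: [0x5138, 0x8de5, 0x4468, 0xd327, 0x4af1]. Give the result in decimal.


Given words: [0x5138, 0x8de5, 0x4468, 0xd327, 0x4af1]
Step 1: Sum all words
Raw sum = 20792 + 36325 + 17512 + 54055 + 19185 = 147869
Step 2: Fold carry: (16797 + 2) = 16799
One's complement = ~16799 & 0xFFFF = 48736

48736


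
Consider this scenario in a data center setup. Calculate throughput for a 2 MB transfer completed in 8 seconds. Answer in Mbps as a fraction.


Given: file = 2 MB, time = 8 s
File in Mb = 2 * 8 = 16 Mb
Throughput = 16 / 8 Mbps
Throughput = 2 Mbps

2


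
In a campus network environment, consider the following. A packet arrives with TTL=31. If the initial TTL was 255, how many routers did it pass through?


Given: initial TTL = 255, received TTL = 31
Hops = initial TTL - received TTL
Hops = 255 - 31 = 224

224


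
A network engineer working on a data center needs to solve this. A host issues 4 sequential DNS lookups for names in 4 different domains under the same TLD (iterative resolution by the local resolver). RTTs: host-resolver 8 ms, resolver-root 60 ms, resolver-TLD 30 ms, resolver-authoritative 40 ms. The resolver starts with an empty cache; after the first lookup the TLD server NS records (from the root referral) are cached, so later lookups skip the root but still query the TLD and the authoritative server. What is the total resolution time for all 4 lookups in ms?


Lookup 1 (cold cache): local + root + TLD + auth = 8 + 60 + 30 + 40 = 138 ms
Lookups 2..4 (TLD NS cached -> skip root; new domain -> still ask TLD and auth): local + TLD + auth = 8 + 30 + 40 = 78 ms each
Remaining 3 lookups: 3 * 78 = 234 ms
Total = 138 + 234 = 372 ms

372


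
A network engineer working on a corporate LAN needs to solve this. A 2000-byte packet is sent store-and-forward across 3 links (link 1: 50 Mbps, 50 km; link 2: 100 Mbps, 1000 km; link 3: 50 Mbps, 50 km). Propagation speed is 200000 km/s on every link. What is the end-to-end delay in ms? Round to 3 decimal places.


Packet = 2000 bytes = 16000 bits. Store-and-forward: sum (t_trans + t_prop) per link.
Link 1: t_trans = 16000/(50*10^6) s = 0.3200 ms; t_prop = 50/200000 s = 0.2500 ms; subtotal = 0.5700 ms
Link 2: t_trans = 16000/(100*10^6) s = 0.1600 ms; t_prop = 1000/200000 s = 5.0000 ms; subtotal = 5.1600 ms
Link 3: t_trans = 16000/(50*10^6) s = 0.3200 ms; t_prop = 50/200000 s = 0.2500 ms; subtotal = 0.5700 ms
End-to-end = 0.5700 + 5.1600 + 0.5700 = 6.3000 ms -> 6.300 ms (3 dp)

6.300


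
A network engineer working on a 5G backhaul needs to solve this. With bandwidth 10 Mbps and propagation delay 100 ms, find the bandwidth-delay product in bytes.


Given: bandwidth = 10 Mbps, delay = 100 ms
BDP in bits = 10 * 10^6 * 100 / 1000
BDP in bits = 1000000
BDP in bytes = 1000000 / 8 = 125000

125000


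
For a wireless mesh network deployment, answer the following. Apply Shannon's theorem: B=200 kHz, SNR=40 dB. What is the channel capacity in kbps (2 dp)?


Given: B = 200 kHz, SNR = 40 dB
SNR linear = 10^(40/10) = 10000
1 + SNR = 10001
log2(10001) = 13.2878566418
C = 200 * 1000 * 13.2878566418 = 2657571.3284 bps
C = 2657.571328 kbps -> 2657.57 kbps (2 dp)

2657.57


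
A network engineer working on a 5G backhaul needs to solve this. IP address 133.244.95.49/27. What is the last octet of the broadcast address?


Given: IP = 133.244.95.49, prefix = /27
Host bits = 32 - 27 = 5
Network last octet = 49 AND mask = 32
Host part size = 2^5 - 1 = 31
Broadcast last octet = 32 OR 31 = 63

63


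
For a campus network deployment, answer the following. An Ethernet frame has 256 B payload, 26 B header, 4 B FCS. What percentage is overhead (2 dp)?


Given: payload = 256 B, header = 26 B, trailer = 4 B
Overhead bytes = header + trailer = 26 + 4 = 30
Total frame = payload + overhead = 256 + 30 = 286
Overhead % = 30 / 286 * 100 = 10.4895% -> 10.49% (2 dp)

10.49


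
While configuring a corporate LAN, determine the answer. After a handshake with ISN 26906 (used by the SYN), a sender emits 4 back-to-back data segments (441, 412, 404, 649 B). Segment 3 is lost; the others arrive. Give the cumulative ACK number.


SYN uses sequence number 26906; first data byte = ISN + 1 = 26907.
Segment 1: SEQ = 26907, len = 441 B, covers [26907, 27347]
Segment 2: SEQ = 27348, len = 412 B, covers [27348, 27759]
Segment 3: SEQ = 27760, len = 404 B, covers [27760, 28163] [LOST]
Segment 4: SEQ = 28164, len = 649 B, covers [28164, 28812]
In-order data received: bytes [26907, 27759] (segments 1..2).
Segment 3 missing -> gap begins at byte 27760; later segments buffered out of order.
Cumulative ACK = next expected in-order byte = 26907 + 441 + 412 = 27760

27760


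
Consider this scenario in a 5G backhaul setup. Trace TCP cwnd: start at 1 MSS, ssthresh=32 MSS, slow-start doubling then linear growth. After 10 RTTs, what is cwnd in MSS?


RTT 0: cwnd = 1 MSS (initial)
RTT 1: cwnd = 2 MSS (slow start, doubled)
RTT 2: cwnd = 4 MSS (slow start, doubled)
RTT 3: cwnd = 8 MSS (slow start, doubled)
RTT 4: cwnd = 16 MSS (slow start, doubled)
RTT 5: cwnd = 32 MSS (slow start, doubled)
RTT 6: cwnd = 33 MSS (congestion avoidance, +1)
RTT 7: cwnd = 34 MSS (congestion avoidance, +1)
RTT 8: cwnd = 35 MSS (congestion avoidance, +1)
RTT 9: cwnd = 36 MSS (congestion avoidance, +1)
RTT 10: cwnd = 37 MSS (congestion avoidance, +1)

37


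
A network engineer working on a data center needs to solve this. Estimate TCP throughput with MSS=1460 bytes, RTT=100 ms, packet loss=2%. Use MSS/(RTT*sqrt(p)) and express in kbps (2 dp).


Given: MSS = 1460 bytes, RTT = 100 ms, loss = 2%
RTT in seconds = 100 / 1000 = 0.1
Loss rate = 2% = 0.02
sqrt(loss) = sqrt(0.02) = 0.141421356237
Throughput (bytes/s) = 1460 / (0.1 * 0.141421356237) = 103237.5901
Throughput (kbps) = 103237.5901 * 8 / 1000 = 825.900720 -> 825.90 kbps (2 dp)

825.90


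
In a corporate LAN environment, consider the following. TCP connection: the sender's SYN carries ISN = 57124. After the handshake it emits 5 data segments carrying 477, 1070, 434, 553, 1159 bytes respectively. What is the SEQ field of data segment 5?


The SYN occupies sequence number ISN = 57124, so the first data byte is ISN + 1 = 57125.
SEQ of data segment i = (ISN + 1) + sum of payload sizes of segments 1..i-1.
Segment 1: SEQ = 57125, payload = 477 bytes
Segment 2: SEQ = 57602, payload = 1070 bytes
Segment 3: SEQ = 58672, payload = 434 bytes
Segment 4: SEQ = 59106, payload = 553 bytes
Segment 5: SEQ = 59659, payload = 1159 bytes
SEQ of segment 5 = 57125 + 477 + 1070 + 434 + 553 = 59659

59659


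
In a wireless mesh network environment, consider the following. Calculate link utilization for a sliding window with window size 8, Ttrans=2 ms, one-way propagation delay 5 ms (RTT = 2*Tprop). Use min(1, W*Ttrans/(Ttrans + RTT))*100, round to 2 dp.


Given: W = 8, Ttrans = 2 ms, RTT = 10 ms (= 2 * Tprop, Tprop = 5 ms)
Cycle time = Ttrans + RTT = 2 + 10 = 12 ms (first packet sent until its ACK returns)
W * Ttrans = 8 * 2 = 16 ms of sending per cycle
W * Ttrans / (Ttrans + RTT) = 16 / 12 = 1.333333
U = min(1, 1.333333) = 1.000000
U% = 100.00%

100.00


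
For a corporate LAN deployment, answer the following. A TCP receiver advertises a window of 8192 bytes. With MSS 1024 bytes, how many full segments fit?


Given: RWND = 8192 bytes, MSS = 1024 bytes
Full segments = floor(RWND / MSS)
Full segments = floor(8192 / 1024)
Full segments = floor(8.0) = 8

8


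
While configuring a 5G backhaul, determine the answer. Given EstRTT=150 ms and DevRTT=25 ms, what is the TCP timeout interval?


Given: EstRTT = 150 ms, DevRTT = 25 ms
Timeout = EstRTT + 4 * DevRTT
4 * DevRTT = 4 * 25 = 100
Timeout = 150 + 100 = 250 ms

250


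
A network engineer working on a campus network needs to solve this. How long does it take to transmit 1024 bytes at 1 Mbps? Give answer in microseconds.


Given: packet = 1024 bytes, bandwidth = 1 Mbps
Packet in bits = 1024 * 8 = 8192 bits
Bandwidth = 1 * 10^6 = 1000000 bps
Time = 8192 / 1000000 seconds
Time in us = 8192 * 10^6 / 1000000 = 8192

8192


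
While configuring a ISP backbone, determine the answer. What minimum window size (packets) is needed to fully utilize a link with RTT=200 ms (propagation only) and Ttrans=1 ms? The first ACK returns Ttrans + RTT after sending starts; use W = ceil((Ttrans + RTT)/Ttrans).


Given: Ttrans = 1 ms, RTT = 200 ms (= 2 * Tprop, Tprop = 100 ms)
Time until first ACK returns = Ttrans + RTT = 1 + 200 = 201 ms
Need W * Ttrans >= Ttrans + RTT  ->  W >= (Ttrans + RTT) / Ttrans
(Ttrans + RTT) / Ttrans = 201 / 1 = 201
W_min = ceil(201) = 201

201


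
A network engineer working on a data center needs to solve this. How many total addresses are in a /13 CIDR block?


Given: CIDR prefix /13
Host bits = 32 - 13 = 19
Total addresses = 2^19 = 524288

524288


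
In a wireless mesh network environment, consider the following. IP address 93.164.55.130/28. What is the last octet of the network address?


Given: IP = 93.164.55.130, prefix = /28
Subnet mask = 255.255.255.240
Last octet of IP: 130
Last octet of mask: 240
Network last octet = 130 AND 240 = 128

128


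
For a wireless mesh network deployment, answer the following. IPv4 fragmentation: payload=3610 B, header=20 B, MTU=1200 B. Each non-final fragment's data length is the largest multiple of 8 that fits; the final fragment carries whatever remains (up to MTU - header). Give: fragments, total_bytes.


Max data per non-final fragment = floor((MTU - header)/8)*8 = floor((1200 - 20)/8)*8 = floor(1180/8)*8 = 1176 B
Final fragment needs no 8-byte alignment: it can carry up to MTU - header = 1180 B
Non-final fragments needed = ceil((payload - 1180) / 1176) = ceil(2430/1176) = ceil(2.0663) = 3
Number of fragments = 3 + 1 = 4
Fragment sizes (data): 3 * 1176 B + 82 B (last, 82 <= 1180 OK)
Total bytes sent = payload + n_frags * header = 3610 + 4*20 = 3610 + 80 = 3690 B

4, 3690


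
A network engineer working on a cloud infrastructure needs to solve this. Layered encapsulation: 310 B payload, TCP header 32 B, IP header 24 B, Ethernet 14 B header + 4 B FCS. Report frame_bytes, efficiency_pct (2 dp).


TCP segment = 310 + 32 = 342 B
IP packet = 342 + 24 = 366 B
Ethernet frame = 366 + 14 + 4 = 384 B
Efficiency = app / frame = 310 / 384 = 0.807292 = 80.7292% -> 80.73% (2 dp)

384, 80.73


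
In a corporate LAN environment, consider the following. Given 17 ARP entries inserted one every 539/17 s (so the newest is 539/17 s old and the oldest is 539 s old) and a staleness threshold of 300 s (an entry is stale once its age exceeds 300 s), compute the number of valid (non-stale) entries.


Ages are k * 539/17 s for k = 1..17 (spacing = 31.7059 s).
Entry k is valid iff k * 539/17 <= 300 iff k <= 17 * 300 / 539 = 9.4620
n_valid = floor(9.4620) = 9
(n_stale = 17 - 9 = 8)

9


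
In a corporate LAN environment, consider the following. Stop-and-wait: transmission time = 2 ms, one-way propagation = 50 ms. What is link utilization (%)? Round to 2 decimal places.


Given: Ttrans = 2 ms, Tprop = 50 ms
RTT = 2 * Tprop = 2 * 50 = 100 ms
U = Ttrans / (Ttrans + RTT)
U = 2 / (2 + 100)
U = 2 / 102 = 0.019608
U% = 1.96%

1.96


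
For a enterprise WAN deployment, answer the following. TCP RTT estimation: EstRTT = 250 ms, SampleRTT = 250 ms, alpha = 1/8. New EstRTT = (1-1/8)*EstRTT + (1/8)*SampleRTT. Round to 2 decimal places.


Given: EstRTT = 250 ms, SampleRTT = 250 ms, alpha = 1/8
New EstRTT = (1 - alpha) * EstRTT + alpha * SampleRTT
(7/8) * 250 = 218.75
(1/8) * 250 = 31.25
New EstRTT = 218.75 + 31.25 = 250 ms -> 250.00 ms (2 dp)

250.00


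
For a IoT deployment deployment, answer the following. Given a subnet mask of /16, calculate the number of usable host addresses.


Given: subnet mask /16
Host bits = 32 - 16 = 16
Total addresses = 2^16 = 65536
Usable hosts = 65536 - 2 (network + broadcast) = 65534

65534


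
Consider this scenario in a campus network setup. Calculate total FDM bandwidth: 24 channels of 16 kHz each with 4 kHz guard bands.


Given: 24 channels, 16 kHz each, guard = 4 kHz
Channel bandwidth = 24 * 16 = 384 kHz
Guard bands = 23 gaps * 4 kHz = 92 kHz
Total = 384 + 92 = 476 kHz

476


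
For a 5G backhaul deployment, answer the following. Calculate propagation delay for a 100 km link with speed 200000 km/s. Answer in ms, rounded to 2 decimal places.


Given: distance = 100 km, speed = 200000 km/s
Delay = distance / speed = 100 / 200000 seconds
Delay in ms = 100 * 1000 / 200000
Delay = 0.5000 ms
Rounded to 2 dp = 0.50 ms

0.50


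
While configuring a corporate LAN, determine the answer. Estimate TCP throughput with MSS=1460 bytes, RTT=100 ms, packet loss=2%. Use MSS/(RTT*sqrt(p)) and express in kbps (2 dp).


Given: MSS = 1460 bytes, RTT = 100 ms, loss = 2%
RTT in seconds = 100 / 1000 = 0.1
Loss rate = 2% = 0.02
sqrt(loss) = sqrt(0.02) = 0.141421356237
Throughput (bytes/s) = 1460 / (0.1 * 0.141421356237) = 103237.5901
Throughput (kbps) = 103237.5901 * 8 / 1000 = 825.900720 -> 825.90 kbps (2 dp)

825.90


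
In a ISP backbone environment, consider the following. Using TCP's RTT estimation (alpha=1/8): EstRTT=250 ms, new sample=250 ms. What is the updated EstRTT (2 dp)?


Given: EstRTT = 250 ms, SampleRTT = 250 ms, alpha = 1/8
New EstRTT = (1 - alpha) * EstRTT + alpha * SampleRTT
(7/8) * 250 = 218.75
(1/8) * 250 = 31.25
New EstRTT = 218.75 + 31.25 = 250 ms -> 250.00 ms (2 dp)

250.00


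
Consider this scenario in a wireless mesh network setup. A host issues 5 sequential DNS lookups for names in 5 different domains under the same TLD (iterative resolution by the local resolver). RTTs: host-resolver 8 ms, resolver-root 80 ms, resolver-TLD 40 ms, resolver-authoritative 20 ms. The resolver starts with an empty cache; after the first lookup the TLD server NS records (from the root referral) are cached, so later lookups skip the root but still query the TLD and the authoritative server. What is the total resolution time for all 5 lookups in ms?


Lookup 1 (cold cache): local + root + TLD + auth = 8 + 80 + 40 + 20 = 148 ms
Lookups 2..5 (TLD NS cached -> skip root; new domain -> still ask TLD and auth): local + TLD + auth = 8 + 40 + 20 = 68 ms each
Remaining 4 lookups: 4 * 68 = 272 ms
Total = 148 + 272 = 420 ms

420


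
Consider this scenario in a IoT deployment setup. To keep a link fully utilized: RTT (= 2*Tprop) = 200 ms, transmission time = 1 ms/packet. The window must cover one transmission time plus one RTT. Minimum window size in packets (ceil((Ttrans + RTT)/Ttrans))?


Given: Ttrans = 1 ms, RTT = 200 ms (= 2 * Tprop, Tprop = 100 ms)
Time until first ACK returns = Ttrans + RTT = 1 + 200 = 201 ms
Need W * Ttrans >= Ttrans + RTT  ->  W >= (Ttrans + RTT) / Ttrans
(Ttrans + RTT) / Ttrans = 201 / 1 = 201
W_min = ceil(201) = 201

201


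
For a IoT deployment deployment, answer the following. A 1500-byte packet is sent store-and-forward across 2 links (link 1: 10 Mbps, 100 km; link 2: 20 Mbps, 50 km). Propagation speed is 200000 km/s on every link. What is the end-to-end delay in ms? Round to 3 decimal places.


Packet = 1500 bytes = 12000 bits. Store-and-forward: sum (t_trans + t_prop) per link.
Link 1: t_trans = 12000/(10*10^6) s = 1.2000 ms; t_prop = 100/200000 s = 0.5000 ms; subtotal = 1.7000 ms
Link 2: t_trans = 12000/(20*10^6) s = 0.6000 ms; t_prop = 50/200000 s = 0.2500 ms; subtotal = 0.8500 ms
End-to-end = 1.7000 + 0.8500 = 2.5500 ms -> 2.550 ms (3 dp)

2.550


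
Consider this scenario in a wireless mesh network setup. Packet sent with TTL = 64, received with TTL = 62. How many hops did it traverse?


Given: initial TTL = 64, received TTL = 62
Hops = initial TTL - received TTL
Hops = 64 - 62 = 2

2


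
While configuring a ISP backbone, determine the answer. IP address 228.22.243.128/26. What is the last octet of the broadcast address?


Given: IP = 228.22.243.128, prefix = /26
Host bits = 32 - 26 = 6
Network last octet = 128 AND mask = 128
Host part size = 2^6 - 1 = 63
Broadcast last octet = 128 OR 63 = 191

191


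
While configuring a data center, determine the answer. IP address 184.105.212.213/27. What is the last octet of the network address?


Given: IP = 184.105.212.213, prefix = /27
Subnet mask = 255.255.255.224
Last octet of IP: 213
Last octet of mask: 224
Network last octet = 213 AND 224 = 192

192


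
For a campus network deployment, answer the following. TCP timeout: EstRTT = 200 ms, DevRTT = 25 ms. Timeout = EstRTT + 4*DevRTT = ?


Given: EstRTT = 200 ms, DevRTT = 25 ms
Timeout = EstRTT + 4 * DevRTT
4 * DevRTT = 4 * 25 = 100
Timeout = 200 + 100 = 300 ms

300


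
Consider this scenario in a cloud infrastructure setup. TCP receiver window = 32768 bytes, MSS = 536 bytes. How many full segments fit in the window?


Given: RWND = 32768 bytes, MSS = 536 bytes
Full segments = floor(RWND / MSS)
Full segments = floor(32768 / 536)
Full segments = floor(61.1343) = 61

61


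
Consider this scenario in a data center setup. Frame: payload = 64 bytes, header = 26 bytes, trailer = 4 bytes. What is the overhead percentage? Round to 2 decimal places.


Given: payload = 64 B, header = 26 B, trailer = 4 B
Overhead bytes = header + trailer = 26 + 4 = 30
Total frame = payload + overhead = 64 + 30 = 94
Overhead % = 30 / 94 * 100 = 31.9149% -> 31.91% (2 dp)

31.91


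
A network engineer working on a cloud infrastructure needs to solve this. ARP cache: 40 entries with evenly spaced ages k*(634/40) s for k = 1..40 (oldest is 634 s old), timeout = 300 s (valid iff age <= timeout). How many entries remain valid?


Ages are k * 634/40 s for k = 1..40 (spacing = 15.8500 s).
Entry k is valid iff k * 634/40 <= 300 iff k <= 40 * 300 / 634 = 18.9274
n_valid = floor(18.9274) = 18
(n_stale = 40 - 18 = 22)

18


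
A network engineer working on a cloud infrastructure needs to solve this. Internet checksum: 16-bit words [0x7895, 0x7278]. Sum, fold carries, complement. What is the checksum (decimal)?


Given words: [0x7895, 0x7278]
Step 1: Sum all words
Raw sum = 30869 + 29304 = 60173
One's complement = ~60173 & 0xFFFF = 5362

5362


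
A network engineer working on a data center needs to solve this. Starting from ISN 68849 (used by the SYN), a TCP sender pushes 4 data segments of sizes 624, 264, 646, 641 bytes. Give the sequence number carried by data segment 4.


The SYN occupies sequence number ISN = 68849, so the first data byte is ISN + 1 = 68850.
SEQ of data segment i = (ISN + 1) + sum of payload sizes of segments 1..i-1.
Segment 1: SEQ = 68850, payload = 624 bytes
Segment 2: SEQ = 69474, payload = 264 bytes
Segment 3: SEQ = 69738, payload = 646 bytes
Segment 4: SEQ = 70384, payload = 641 bytes
SEQ of segment 4 = 68850 + 624 + 264 + 646 = 70384

70384


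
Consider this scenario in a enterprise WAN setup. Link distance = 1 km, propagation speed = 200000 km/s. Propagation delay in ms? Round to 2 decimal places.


Given: distance = 1 km, speed = 200000 km/s
Delay = distance / speed = 1 / 200000 seconds
Delay in ms = 1 * 1000 / 200000
Delay = 0.0050 ms
Rounded to 2 dp = 0.01 ms

0.01


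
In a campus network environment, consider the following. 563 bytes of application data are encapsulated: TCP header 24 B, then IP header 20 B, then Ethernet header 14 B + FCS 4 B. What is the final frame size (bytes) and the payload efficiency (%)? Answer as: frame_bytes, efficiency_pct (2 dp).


TCP segment = 563 + 24 = 587 B
IP packet = 587 + 20 = 607 B
Ethernet frame = 607 + 14 + 4 = 625 B
Efficiency = app / frame = 563 / 625 = 0.900800 = 90.0800% -> 90.08% (2 dp)

625, 90.08


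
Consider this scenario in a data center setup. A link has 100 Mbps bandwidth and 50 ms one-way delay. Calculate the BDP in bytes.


Given: bandwidth = 100 Mbps, delay = 50 ms
BDP in bits = 100 * 10^6 * 50 / 1000
BDP in bits = 5000000
BDP in bytes = 5000000 / 8 = 625000

625000


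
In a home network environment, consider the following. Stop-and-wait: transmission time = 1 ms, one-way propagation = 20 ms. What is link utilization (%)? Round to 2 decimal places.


Given: Ttrans = 1 ms, Tprop = 20 ms
RTT = 2 * Tprop = 2 * 20 = 40 ms
U = Ttrans / (Ttrans + RTT)
U = 1 / (1 + 40)
U = 1 / 41 = 0.02439
U% = 2.44%

2.44


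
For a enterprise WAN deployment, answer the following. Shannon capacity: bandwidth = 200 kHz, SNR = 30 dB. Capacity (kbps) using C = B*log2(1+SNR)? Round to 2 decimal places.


Given: B = 200 kHz, SNR = 30 dB
SNR linear = 10^(30/10) = 1000
1 + SNR = 1001
log2(1001) = 9.9672262588
C = 200 * 1000 * 9.9672262588 = 1993445.2518 bps
C = 1993.445252 kbps -> 1993.45 kbps (2 dp)

1993.45


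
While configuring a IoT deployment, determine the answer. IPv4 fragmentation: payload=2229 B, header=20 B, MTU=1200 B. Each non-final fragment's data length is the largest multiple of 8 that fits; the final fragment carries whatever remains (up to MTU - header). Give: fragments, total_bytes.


Max data per non-final fragment = floor((MTU - header)/8)*8 = floor((1200 - 20)/8)*8 = floor(1180/8)*8 = 1176 B
Final fragment needs no 8-byte alignment: it can carry up to MTU - header = 1180 B
Non-final fragments needed = ceil((payload - 1180) / 1176) = ceil(1049/1176) = ceil(0.8920) = 1
Number of fragments = 1 + 1 = 2
Fragment sizes (data): 1 * 1176 B + 1053 B (last, 1053 <= 1180 OK)
Total bytes sent = payload + n_frags * header = 2229 + 2*20 = 2229 + 40 = 2269 B

2, 2269


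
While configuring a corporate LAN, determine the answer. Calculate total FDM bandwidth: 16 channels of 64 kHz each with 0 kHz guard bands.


Given: 16 channels, 64 kHz each, guard = 0 kHz
Channel bandwidth = 16 * 64 = 1024 kHz
Guard bands = 15 gaps * 0 kHz = 0 kHz
Total = 1024 + 0 = 1024 kHz

1024


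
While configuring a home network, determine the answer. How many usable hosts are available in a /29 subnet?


Given: subnet mask /29
Host bits = 32 - 29 = 3
Total addresses = 2^3 = 8
Usable hosts = 8 - 2 (network + broadcast) = 6

6


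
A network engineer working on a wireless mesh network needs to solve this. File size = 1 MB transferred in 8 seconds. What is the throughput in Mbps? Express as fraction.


Given: file = 1 MB, time = 8 s
File in Mb = 1 * 8 = 8 Mb
Throughput = 8 / 8 Mbps
Throughput = 1 Mbps

1


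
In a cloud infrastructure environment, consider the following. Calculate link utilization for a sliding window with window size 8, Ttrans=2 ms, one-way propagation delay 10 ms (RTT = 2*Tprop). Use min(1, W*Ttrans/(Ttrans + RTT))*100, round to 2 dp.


Given: W = 8, Ttrans = 2 ms, RTT = 20 ms (= 2 * Tprop, Tprop = 10 ms)
Cycle time = Ttrans + RTT = 2 + 20 = 22 ms (first packet sent until its ACK returns)
W * Ttrans = 8 * 2 = 16 ms of sending per cycle
W * Ttrans / (Ttrans + RTT) = 16 / 22 = 0.727273
U = min(1, 0.727273) = 0.727273
U% = 72.73%

72.73


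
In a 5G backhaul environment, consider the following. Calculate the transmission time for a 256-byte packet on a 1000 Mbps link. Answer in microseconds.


Given: packet = 256 bytes, bandwidth = 1000 Mbps
Packet in bits = 256 * 8 = 2048 bits
Bandwidth = 1000 * 10^6 = 1000000000 bps
Time = 2048 / 1000000000 seconds
Time in us = 2048 * 10^6 / 1000000000 = 2.048

2.048


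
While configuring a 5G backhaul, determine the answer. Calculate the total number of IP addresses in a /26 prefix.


Given: CIDR prefix /26
Host bits = 32 - 26 = 6
Total addresses = 2^6 = 64

64


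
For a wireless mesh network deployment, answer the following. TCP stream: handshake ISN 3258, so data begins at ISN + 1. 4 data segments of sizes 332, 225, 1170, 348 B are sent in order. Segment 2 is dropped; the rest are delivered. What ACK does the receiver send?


SYN uses sequence number 3258; first data byte = ISN + 1 = 3259.
Segment 1: SEQ = 3259, len = 332 B, covers [3259, 3590]
Segment 2: SEQ = 3591, len = 225 B, covers [3591, 3815] [LOST]
Segment 3: SEQ = 3816, len = 1170 B, covers [3816, 4985]
Segment 4: SEQ = 4986, len = 348 B, covers [4986, 5333]
In-order data received: bytes [3259, 3590] (segments 1..1).
Segment 2 missing -> gap begins at byte 3591; later segments buffered out of order.
Cumulative ACK = next expected in-order byte = 3259 + 332 = 3591

3591


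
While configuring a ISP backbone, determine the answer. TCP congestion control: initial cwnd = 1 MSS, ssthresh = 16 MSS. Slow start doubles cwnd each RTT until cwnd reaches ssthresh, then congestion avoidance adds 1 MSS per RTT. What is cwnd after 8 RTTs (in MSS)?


RTT 0: cwnd = 1 MSS (initial)
RTT 1: cwnd = 2 MSS (slow start, doubled)
RTT 2: cwnd = 4 MSS (slow start, doubled)
RTT 3: cwnd = 8 MSS (slow start, doubled)
RTT 4: cwnd = 16 MSS (slow start, doubled)
RTT 5: cwnd = 17 MSS (congestion avoidance, +1)
RTT 6: cwnd = 18 MSS (congestion avoidance, +1)
RTT 7: cwnd = 19 MSS (congestion avoidance, +1)
RTT 8: cwnd = 20 MSS (congestion avoidance, +1)

20


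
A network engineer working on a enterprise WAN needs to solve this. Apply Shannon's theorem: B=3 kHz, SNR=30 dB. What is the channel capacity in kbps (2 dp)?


Given: B = 3 kHz, SNR = 30 dB
SNR linear = 10^(30/10) = 1000
1 + SNR = 1001
log2(1001) = 9.9672262588
C = 3 * 1000 * 9.9672262588 = 29901.6788 bps
C = 29.901679 kbps -> 29.90 kbps (2 dp)

29.90


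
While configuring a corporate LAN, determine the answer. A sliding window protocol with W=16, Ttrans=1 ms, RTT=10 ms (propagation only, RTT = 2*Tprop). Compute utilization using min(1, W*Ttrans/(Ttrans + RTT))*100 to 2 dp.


Given: W = 16, Ttrans = 1 ms, RTT = 10 ms (= 2 * Tprop, Tprop = 5 ms)
Cycle time = Ttrans + RTT = 1 + 10 = 11 ms (first packet sent until its ACK returns)
W * Ttrans = 16 * 1 = 16 ms of sending per cycle
W * Ttrans / (Ttrans + RTT) = 16 / 11 = 1.454545
U = min(1, 1.454545) = 1.000000
U% = 100.00%

100.00


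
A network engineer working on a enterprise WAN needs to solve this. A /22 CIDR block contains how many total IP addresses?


Given: CIDR prefix /22
Host bits = 32 - 22 = 10
Total addresses = 2^10 = 1024

1024


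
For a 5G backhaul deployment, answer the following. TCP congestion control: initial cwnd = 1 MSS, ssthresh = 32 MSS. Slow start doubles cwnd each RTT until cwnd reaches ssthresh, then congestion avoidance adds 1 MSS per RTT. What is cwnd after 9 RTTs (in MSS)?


RTT 0: cwnd = 1 MSS (initial)
RTT 1: cwnd = 2 MSS (slow start, doubled)
RTT 2: cwnd = 4 MSS (slow start, doubled)
RTT 3: cwnd = 8 MSS (slow start, doubled)
RTT 4: cwnd = 16 MSS (slow start, doubled)
RTT 5: cwnd = 32 MSS (slow start, doubled)
RTT 6: cwnd = 33 MSS (congestion avoidance, +1)
RTT 7: cwnd = 34 MSS (congestion avoidance, +1)
RTT 8: cwnd = 35 MSS (congestion avoidance, +1)
RTT 9: cwnd = 36 MSS (congestion avoidance, +1)

36


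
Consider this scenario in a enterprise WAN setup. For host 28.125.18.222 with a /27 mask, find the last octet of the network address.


Given: IP = 28.125.18.222, prefix = /27
Subnet mask = 255.255.255.224
Last octet of IP: 222
Last octet of mask: 224
Network last octet = 222 AND 224 = 192

192


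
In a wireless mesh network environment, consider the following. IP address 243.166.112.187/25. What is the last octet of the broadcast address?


Given: IP = 243.166.112.187, prefix = /25
Host bits = 32 - 25 = 7
Network last octet = 187 AND mask = 128
Host part size = 2^7 - 1 = 127
Broadcast last octet = 128 OR 127 = 255

255


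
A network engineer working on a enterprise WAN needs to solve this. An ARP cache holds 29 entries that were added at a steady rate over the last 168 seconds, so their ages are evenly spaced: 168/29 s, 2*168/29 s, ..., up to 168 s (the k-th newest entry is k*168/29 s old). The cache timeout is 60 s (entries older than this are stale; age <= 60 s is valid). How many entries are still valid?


Ages are k * 168/29 s for k = 1..29 (spacing = 5.7931 s).
Entry k is valid iff k * 168/29 <= 60 iff k <= 29 * 60 / 168 = 10.3571
n_valid = floor(10.3571) = 10
(n_stale = 29 - 10 = 19)

10


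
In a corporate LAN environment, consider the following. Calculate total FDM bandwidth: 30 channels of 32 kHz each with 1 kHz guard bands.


Given: 30 channels, 32 kHz each, guard = 1 kHz
Channel bandwidth = 30 * 32 = 960 kHz
Guard bands = 29 gaps * 1 kHz = 29 kHz
Total = 960 + 29 = 989 kHz

989


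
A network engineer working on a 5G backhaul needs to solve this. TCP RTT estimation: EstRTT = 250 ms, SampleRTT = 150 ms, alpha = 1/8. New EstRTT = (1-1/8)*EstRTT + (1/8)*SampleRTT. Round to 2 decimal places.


Given: EstRTT = 250 ms, SampleRTT = 150 ms, alpha = 1/8
New EstRTT = (1 - alpha) * EstRTT + alpha * SampleRTT
(7/8) * 250 = 218.75
(1/8) * 150 = 18.75
New EstRTT = 218.75 + 18.75 = 237.5 ms -> 237.50 ms (2 dp)

237.50


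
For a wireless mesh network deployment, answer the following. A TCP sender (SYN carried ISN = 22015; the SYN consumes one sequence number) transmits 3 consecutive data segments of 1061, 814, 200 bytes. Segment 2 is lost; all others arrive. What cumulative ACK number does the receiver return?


SYN uses sequence number 22015; first data byte = ISN + 1 = 22016.
Segment 1: SEQ = 22016, len = 1061 B, covers [22016, 23076]
Segment 2: SEQ = 23077, len = 814 B, covers [23077, 23890] [LOST]
Segment 3: SEQ = 23891, len = 200 B, covers [23891, 24090]
In-order data received: bytes [22016, 23076] (segments 1..1).
Segment 2 missing -> gap begins at byte 23077; later segments buffered out of order.
Cumulative ACK = next expected in-order byte = 22016 + 1061 = 23077

23077


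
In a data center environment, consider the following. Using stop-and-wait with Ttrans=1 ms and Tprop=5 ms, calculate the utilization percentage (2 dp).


Given: Ttrans = 1 ms, Tprop = 5 ms
RTT = 2 * Tprop = 2 * 5 = 10 ms
U = Ttrans / (Ttrans + RTT)
U = 1 / (1 + 10)
U = 1 / 11 = 0.090909
U% = 9.09%

9.09


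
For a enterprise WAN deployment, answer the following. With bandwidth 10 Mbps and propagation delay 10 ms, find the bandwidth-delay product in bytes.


Given: bandwidth = 10 Mbps, delay = 10 ms
BDP in bits = 10 * 10^6 * 10 / 1000
BDP in bits = 100000
BDP in bytes = 100000 / 8 = 12500

12500


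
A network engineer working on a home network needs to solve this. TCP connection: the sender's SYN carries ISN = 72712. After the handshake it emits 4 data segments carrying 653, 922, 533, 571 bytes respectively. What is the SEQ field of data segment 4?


The SYN occupies sequence number ISN = 72712, so the first data byte is ISN + 1 = 72713.
SEQ of data segment i = (ISN + 1) + sum of payload sizes of segments 1..i-1.
Segment 1: SEQ = 72713, payload = 653 bytes
Segment 2: SEQ = 73366, payload = 922 bytes
Segment 3: SEQ = 74288, payload = 533 bytes
Segment 4: SEQ = 74821, payload = 571 bytes
SEQ of segment 4 = 72713 + 653 + 922 + 533 = 74821

74821


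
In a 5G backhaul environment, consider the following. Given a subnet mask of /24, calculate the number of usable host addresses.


Given: subnet mask /24
Host bits = 32 - 24 = 8
Total addresses = 2^8 = 256
Usable hosts = 256 - 2 (network + broadcast) = 254

254


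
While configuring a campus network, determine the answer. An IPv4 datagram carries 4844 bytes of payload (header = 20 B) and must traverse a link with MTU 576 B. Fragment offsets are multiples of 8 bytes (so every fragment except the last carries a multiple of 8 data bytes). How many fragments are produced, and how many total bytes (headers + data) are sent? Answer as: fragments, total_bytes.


Max data per non-final fragment = floor((MTU - header)/8)*8 = floor((576 - 20)/8)*8 = floor(556/8)*8 = 552 B
Final fragment needs no 8-byte alignment: it can carry up to MTU - header = 556 B
Non-final fragments needed = ceil((payload - 556) / 552) = ceil(4288/552) = ceil(7.7681) = 8
Number of fragments = 8 + 1 = 9
Fragment sizes (data): 8 * 552 B + 428 B (last, 428 <= 556 OK)
Total bytes sent = payload + n_frags * header = 4844 + 9*20 = 4844 + 180 = 5024 B

9, 5024


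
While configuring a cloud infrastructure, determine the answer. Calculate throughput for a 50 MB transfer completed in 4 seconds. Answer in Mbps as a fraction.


Given: file = 50 MB, time = 4 s
File in Mb = 50 * 8 = 400 Mb
Throughput = 400 / 4 Mbps
Throughput = 100 Mbps

100


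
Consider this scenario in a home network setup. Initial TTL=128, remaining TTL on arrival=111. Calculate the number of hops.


Given: initial TTL = 128, received TTL = 111
Hops = initial TTL - received TTL
Hops = 128 - 111 = 17

17


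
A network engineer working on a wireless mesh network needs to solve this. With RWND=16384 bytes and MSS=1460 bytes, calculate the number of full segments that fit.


Given: RWND = 16384 bytes, MSS = 1460 bytes
Full segments = floor(RWND / MSS)
Full segments = floor(16384 / 1460)
Full segments = floor(11.2219) = 11

11


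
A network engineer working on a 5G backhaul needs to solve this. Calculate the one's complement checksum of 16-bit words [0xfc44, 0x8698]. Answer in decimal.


Given words: [0xfc44, 0x8698]
Step 1: Sum all words
Raw sum = 64580 + 34456 = 99036
Step 2: Fold carry: (33500 + 1) = 33501
One's complement = ~33501 & 0xFFFF = 32034

32034


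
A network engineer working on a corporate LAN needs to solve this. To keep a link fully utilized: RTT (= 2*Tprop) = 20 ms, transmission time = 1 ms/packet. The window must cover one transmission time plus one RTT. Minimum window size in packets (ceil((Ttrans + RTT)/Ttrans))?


Given: Ttrans = 1 ms, RTT = 20 ms (= 2 * Tprop, Tprop = 10 ms)
Time until first ACK returns = Ttrans + RTT = 1 + 20 = 21 ms
Need W * Ttrans >= Ttrans + RTT  ->  W >= (Ttrans + RTT) / Ttrans
(Ttrans + RTT) / Ttrans = 21 / 1 = 21
W_min = ceil(21) = 21

21


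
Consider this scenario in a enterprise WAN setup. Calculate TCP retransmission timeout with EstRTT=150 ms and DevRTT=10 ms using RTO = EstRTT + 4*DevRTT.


Given: EstRTT = 150 ms, DevRTT = 10 ms
Timeout = EstRTT + 4 * DevRTT
4 * DevRTT = 4 * 10 = 40
Timeout = 150 + 40 = 190 ms

190


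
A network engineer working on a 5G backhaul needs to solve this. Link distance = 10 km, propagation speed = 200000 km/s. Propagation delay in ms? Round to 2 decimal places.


Given: distance = 10 km, speed = 200000 km/s
Delay = distance / speed = 10 / 200000 seconds
Delay in ms = 10 * 1000 / 200000
Delay = 0.0500 ms
Rounded to 2 dp = 0.05 ms

0.05


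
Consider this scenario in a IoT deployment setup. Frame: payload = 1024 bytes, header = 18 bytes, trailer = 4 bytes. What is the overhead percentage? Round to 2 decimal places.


Given: payload = 1024 B, header = 18 B, trailer = 4 B
Overhead bytes = header + trailer = 18 + 4 = 22
Total frame = payload + overhead = 1024 + 22 = 1046
Overhead % = 22 / 1046 * 100 = 2.1033% -> 2.10% (2 dp)

2.10


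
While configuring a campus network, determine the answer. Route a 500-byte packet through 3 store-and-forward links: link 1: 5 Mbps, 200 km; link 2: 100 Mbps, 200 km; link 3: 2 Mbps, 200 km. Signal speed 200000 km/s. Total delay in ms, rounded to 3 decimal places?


Packet = 500 bytes = 4000 bits. Store-and-forward: sum (t_trans + t_prop) per link.
Link 1: t_trans = 4000/(5*10^6) s = 0.8000 ms; t_prop = 200/200000 s = 1.0000 ms; subtotal = 1.8000 ms
Link 2: t_trans = 4000/(100*10^6) s = 0.0400 ms; t_prop = 200/200000 s = 1.0000 ms; subtotal = 1.0400 ms
Link 3: t_trans = 4000/(2*10^6) s = 2.0000 ms; t_prop = 200/200000 s = 1.0000 ms; subtotal = 3.0000 ms
End-to-end = 1.8000 + 1.0400 + 3.0000 = 5.8400 ms -> 5.840 ms (3 dp)

5.840


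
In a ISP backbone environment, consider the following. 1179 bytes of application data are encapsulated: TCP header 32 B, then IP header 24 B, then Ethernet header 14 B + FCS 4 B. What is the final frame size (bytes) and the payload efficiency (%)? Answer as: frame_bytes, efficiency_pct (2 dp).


TCP segment = 1179 + 32 = 1211 B
IP packet = 1211 + 24 = 1235 B
Ethernet frame = 1235 + 14 + 4 = 1253 B
Efficiency = app / frame = 1179 / 1253 = 0.940942 = 94.0942% -> 94.09% (2 dp)

1253, 94.09


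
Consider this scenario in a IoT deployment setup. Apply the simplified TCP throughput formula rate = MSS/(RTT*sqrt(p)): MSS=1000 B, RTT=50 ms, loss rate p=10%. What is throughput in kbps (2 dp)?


Given: MSS = 1000 bytes, RTT = 50 ms, loss = 10%
RTT in seconds = 50 / 1000 = 0.05
Loss rate = 10% = 0.1
sqrt(loss) = sqrt(0.1) = 0.316227766017
Throughput (bytes/s) = 1000 / (0.05 * 0.316227766017) = 63245.5532
Throughput (kbps) = 63245.5532 * 8 / 1000 = 505.964426 -> 505.96 kbps (2 dp)

505.96


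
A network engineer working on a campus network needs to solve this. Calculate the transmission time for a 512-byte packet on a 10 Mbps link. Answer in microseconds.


Given: packet = 512 bytes, bandwidth = 10 Mbps
Packet in bits = 512 * 8 = 4096 bits
Bandwidth = 10 * 10^6 = 10000000 bps
Time = 4096 / 10000000 seconds
Time in us = 4096 * 10^6 / 10000000 = 409.6

409.6


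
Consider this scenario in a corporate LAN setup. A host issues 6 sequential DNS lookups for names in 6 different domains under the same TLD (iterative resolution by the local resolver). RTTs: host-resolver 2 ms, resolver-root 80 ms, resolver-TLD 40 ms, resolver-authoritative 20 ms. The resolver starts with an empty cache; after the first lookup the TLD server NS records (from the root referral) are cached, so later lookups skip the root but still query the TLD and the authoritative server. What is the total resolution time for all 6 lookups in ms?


Lookup 1 (cold cache): local + root + TLD + auth = 2 + 80 + 40 + 20 = 142 ms
Lookups 2..6 (TLD NS cached -> skip root; new domain -> still ask TLD and auth): local + TLD + auth = 2 + 40 + 20 = 62 ms each
Remaining 5 lookups: 5 * 62 = 310 ms
Total = 142 + 310 = 452 ms

452


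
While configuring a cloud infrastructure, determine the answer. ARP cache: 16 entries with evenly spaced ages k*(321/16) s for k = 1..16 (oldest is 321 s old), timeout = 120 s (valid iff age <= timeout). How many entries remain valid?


Ages are k * 321/16 s for k = 1..16 (spacing = 20.0625 s).
Entry k is valid iff k * 321/16 <= 120 iff k <= 16 * 120 / 321 = 5.9813
n_valid = floor(5.9813) = 5
(n_stale = 16 - 5 = 11)

5


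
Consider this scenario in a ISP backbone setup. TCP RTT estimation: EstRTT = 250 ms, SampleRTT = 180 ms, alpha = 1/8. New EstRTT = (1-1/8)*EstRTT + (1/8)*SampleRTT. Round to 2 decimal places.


Given: EstRTT = 250 ms, SampleRTT = 180 ms, alpha = 1/8
New EstRTT = (1 - alpha) * EstRTT + alpha * SampleRTT
(7/8) * 250 = 218.75
(1/8) * 180 = 22.5
New EstRTT = 218.75 + 22.5 = 241.25 ms -> 241.25 ms (2 dp)

241.25


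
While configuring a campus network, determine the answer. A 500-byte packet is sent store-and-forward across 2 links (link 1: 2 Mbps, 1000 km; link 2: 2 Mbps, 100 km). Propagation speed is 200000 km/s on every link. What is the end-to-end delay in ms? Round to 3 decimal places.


Packet = 500 bytes = 4000 bits. Store-and-forward: sum (t_trans + t_prop) per link.
Link 1: t_trans = 4000/(2*10^6) s = 2.0000 ms; t_prop = 1000/200000 s = 5.0000 ms; subtotal = 7.0000 ms
Link 2: t_trans = 4000/(2*10^6) s = 2.0000 ms; t_prop = 100/200000 s = 0.5000 ms; subtotal = 2.5000 ms
End-to-end = 7.0000 + 2.5000 = 9.5000 ms -> 9.500 ms (3 dp)

9.500


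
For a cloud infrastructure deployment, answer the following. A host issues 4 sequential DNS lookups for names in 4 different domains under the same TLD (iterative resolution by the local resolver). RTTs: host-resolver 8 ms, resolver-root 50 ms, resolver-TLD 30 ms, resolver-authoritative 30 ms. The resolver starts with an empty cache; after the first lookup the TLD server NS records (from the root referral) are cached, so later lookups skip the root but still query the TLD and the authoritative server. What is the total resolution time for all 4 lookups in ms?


Lookup 1 (cold cache): local + root + TLD + auth = 8 + 50 + 30 + 30 = 118 ms
Lookups 2..4 (TLD NS cached -> skip root; new domain -> still ask TLD and auth): local + TLD + auth = 8 + 30 + 30 = 68 ms each
Remaining 3 lookups: 3 * 68 = 204 ms
Total = 118 + 204 = 322 ms

322


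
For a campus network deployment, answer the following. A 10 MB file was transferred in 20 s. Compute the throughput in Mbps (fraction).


Given: file = 10 MB, time = 20 s
File in Mb = 10 * 8 = 80 Mb
Throughput = 80 / 20 Mbps
Throughput = 4 Mbps

4
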